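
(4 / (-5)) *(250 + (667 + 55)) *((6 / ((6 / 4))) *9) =-27993.60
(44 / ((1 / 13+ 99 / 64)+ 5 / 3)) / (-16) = -6864 / 8213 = -0.84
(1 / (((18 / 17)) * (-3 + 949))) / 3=17 / 51084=0.00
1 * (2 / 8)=1 / 4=0.25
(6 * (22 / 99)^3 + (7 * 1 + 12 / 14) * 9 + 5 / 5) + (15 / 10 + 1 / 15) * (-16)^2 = 472.85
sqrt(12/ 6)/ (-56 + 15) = -0.03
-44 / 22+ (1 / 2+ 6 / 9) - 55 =-335 / 6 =-55.83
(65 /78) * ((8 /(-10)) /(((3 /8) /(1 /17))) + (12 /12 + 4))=1243 /306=4.06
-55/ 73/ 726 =-0.00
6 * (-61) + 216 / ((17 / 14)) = -3198 / 17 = -188.12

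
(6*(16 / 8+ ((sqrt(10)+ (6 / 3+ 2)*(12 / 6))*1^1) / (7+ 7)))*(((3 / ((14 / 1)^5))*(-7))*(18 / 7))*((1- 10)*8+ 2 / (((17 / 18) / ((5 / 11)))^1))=269001*sqrt(10) / 88001452+ 2421009 / 22000363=0.12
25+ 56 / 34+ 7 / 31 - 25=987 / 527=1.87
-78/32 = -39/16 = -2.44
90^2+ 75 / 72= 194425 / 24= 8101.04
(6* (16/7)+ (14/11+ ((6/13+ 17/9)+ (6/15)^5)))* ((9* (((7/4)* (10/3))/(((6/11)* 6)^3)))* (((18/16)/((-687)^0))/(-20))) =-59095360973/40435200000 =-1.46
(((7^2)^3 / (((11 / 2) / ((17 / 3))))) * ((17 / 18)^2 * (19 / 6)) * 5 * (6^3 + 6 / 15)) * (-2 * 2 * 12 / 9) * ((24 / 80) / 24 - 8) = 421836562188433 / 26730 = 15781390280.15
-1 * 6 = -6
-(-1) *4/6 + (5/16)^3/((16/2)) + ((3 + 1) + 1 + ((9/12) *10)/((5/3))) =999799/98304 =10.17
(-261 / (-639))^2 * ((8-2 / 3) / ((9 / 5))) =92510 / 136107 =0.68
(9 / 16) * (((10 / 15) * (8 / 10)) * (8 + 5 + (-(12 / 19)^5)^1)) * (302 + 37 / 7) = 41222351223 / 34665386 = 1189.15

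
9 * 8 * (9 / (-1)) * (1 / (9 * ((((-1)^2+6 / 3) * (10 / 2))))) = -24 / 5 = -4.80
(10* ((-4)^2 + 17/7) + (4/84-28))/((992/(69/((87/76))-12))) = 82075/10788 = 7.61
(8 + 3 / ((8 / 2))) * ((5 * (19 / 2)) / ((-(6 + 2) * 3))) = -3325 / 192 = -17.32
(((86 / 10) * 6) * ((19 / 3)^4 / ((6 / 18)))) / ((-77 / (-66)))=22415212 / 105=213478.21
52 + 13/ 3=169/ 3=56.33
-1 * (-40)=40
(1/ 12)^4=1/ 20736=0.00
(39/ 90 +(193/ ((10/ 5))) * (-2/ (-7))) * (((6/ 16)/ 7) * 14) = 5881/ 280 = 21.00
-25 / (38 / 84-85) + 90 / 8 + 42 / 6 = 263423 / 14204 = 18.55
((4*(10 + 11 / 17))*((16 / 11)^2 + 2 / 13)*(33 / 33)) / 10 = 15204 / 1573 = 9.67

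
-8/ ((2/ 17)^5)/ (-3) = 1419857/ 12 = 118321.42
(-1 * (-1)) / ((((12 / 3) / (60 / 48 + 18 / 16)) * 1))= 19 / 32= 0.59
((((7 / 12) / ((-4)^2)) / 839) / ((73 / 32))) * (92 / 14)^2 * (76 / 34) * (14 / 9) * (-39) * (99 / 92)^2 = -0.13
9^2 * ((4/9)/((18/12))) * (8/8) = 24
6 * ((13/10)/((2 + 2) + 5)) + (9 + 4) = 208/15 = 13.87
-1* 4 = -4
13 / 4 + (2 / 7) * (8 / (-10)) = 423 / 140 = 3.02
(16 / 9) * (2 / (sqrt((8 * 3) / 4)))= 16 * sqrt(6) / 27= 1.45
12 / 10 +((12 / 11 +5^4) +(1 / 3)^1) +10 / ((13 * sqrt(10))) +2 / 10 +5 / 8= sqrt(10) / 13 +829553 / 1320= 628.69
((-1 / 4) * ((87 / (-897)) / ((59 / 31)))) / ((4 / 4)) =899 / 70564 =0.01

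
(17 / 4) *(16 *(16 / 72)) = 136 / 9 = 15.11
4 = 4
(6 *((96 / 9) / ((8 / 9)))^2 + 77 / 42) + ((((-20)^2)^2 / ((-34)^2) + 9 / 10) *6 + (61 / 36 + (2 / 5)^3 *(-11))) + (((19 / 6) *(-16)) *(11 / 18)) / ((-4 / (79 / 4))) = 1809860236 / 975375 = 1855.55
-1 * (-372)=372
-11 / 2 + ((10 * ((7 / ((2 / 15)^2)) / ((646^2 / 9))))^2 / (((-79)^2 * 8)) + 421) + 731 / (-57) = 42015605642239997195 / 104341118429308416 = 402.68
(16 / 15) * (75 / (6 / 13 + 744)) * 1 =520 / 4839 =0.11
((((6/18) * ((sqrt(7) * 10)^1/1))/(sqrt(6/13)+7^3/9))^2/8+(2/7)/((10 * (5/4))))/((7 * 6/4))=24183434632583/8591015014473675- 6019650 * sqrt(78)/2337691160401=0.00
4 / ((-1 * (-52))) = 1 / 13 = 0.08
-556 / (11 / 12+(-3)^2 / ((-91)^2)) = -55250832 / 91199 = -605.83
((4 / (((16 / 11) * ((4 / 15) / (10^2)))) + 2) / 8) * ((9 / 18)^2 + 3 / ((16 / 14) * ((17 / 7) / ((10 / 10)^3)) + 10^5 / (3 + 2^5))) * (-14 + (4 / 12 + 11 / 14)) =-8740340277 / 20926976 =-417.66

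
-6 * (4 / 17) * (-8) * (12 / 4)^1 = 33.88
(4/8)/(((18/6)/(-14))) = -7/3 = -2.33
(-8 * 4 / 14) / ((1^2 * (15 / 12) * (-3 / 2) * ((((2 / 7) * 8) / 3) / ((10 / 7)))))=16 / 7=2.29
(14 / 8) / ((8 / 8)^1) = 7 / 4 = 1.75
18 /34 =9 /17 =0.53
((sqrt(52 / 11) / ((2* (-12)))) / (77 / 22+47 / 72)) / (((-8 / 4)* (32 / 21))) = 63* sqrt(143) / 105248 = 0.01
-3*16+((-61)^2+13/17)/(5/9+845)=-564033/12937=-43.60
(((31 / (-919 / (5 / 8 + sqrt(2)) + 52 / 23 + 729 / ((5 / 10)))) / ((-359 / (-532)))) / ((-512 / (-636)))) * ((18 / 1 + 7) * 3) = 23902476833025 * sqrt(2) / 25917129602194 + 2434032515610675 / 829348147270208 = 4.24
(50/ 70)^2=25/ 49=0.51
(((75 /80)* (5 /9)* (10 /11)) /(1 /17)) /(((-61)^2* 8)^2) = 0.00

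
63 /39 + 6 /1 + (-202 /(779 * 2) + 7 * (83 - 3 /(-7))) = 591.49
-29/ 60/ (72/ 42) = -203/ 720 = -0.28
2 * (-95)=-190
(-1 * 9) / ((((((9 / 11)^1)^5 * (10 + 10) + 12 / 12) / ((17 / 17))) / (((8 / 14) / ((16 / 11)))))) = -15944049 / 37576868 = -0.42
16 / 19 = 0.84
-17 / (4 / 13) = -221 / 4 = -55.25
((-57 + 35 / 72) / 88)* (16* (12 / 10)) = -4069 / 330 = -12.33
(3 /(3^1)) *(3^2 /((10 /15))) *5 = 135 /2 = 67.50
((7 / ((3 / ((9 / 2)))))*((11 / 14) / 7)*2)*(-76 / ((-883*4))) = 627 / 12362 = 0.05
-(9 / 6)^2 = -9 / 4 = -2.25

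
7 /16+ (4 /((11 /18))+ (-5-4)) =-355 /176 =-2.02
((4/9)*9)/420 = 1/105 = 0.01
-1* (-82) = 82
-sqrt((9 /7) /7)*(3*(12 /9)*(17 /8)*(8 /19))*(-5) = 1020 /133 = 7.67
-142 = -142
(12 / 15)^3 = 64 / 125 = 0.51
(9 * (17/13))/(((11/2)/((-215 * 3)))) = -197370/143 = -1380.21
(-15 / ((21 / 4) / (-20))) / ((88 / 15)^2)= 5625 / 3388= 1.66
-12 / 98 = -6 / 49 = -0.12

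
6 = 6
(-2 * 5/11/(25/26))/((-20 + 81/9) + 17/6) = 312/2695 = 0.12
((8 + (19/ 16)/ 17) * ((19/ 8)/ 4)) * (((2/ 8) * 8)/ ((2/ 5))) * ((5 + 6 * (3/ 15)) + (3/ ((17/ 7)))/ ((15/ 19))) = 6881325/ 36992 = 186.02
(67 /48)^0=1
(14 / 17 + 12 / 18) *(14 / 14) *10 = 14.90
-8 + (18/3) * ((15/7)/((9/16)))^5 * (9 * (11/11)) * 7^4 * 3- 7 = 6553599685/21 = 312076175.48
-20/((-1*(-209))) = -20/209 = -0.10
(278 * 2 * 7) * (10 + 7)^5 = 5526083444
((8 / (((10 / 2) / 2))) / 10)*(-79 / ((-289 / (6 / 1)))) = 3792 / 7225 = 0.52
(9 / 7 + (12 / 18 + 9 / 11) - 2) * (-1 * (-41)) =31.59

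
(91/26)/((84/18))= 3/4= 0.75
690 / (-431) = -690 / 431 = -1.60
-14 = -14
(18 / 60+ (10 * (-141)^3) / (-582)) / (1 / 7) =327044487 / 970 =337159.26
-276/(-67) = 276/67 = 4.12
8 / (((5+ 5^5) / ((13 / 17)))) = 52 / 26605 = 0.00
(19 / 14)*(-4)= -38 / 7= -5.43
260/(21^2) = 260/441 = 0.59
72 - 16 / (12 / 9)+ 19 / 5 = 319 / 5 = 63.80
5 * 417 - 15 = 2070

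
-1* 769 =-769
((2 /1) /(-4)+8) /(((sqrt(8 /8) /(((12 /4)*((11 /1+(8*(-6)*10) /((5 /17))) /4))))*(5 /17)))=-248013 /8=-31001.62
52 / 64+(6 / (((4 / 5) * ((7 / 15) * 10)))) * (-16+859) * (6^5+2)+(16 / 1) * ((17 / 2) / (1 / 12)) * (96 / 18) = 1181208659 / 112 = 10546505.88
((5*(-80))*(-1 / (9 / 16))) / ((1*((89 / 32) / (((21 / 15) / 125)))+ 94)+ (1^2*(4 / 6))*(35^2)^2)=1433600 / 2017530129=0.00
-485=-485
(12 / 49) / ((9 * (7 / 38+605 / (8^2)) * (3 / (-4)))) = -19456 / 5168079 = -0.00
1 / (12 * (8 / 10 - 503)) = -5 / 30132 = -0.00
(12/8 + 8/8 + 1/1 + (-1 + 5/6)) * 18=60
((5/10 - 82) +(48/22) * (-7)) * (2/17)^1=-2129/187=-11.39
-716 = -716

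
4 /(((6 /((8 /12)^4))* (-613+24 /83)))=-0.00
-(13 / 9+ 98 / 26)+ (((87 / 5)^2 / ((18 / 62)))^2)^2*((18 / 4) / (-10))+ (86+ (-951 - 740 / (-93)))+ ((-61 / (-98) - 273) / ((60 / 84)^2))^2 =-3770167109337591424502 / 7083984375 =-532209969666.62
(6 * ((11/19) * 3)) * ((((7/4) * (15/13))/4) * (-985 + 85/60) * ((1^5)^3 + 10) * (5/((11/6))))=-613460925/3952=-155227.97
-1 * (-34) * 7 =238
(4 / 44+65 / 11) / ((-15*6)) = -0.07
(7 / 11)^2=49 / 121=0.40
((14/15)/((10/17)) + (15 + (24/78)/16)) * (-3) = -64763/1300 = -49.82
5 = 5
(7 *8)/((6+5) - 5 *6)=-56/19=-2.95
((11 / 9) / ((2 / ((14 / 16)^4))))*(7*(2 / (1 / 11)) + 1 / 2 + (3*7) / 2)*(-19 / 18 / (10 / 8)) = -5519899 / 110592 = -49.91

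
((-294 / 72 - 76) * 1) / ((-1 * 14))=961 / 168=5.72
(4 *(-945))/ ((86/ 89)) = -168210/ 43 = -3911.86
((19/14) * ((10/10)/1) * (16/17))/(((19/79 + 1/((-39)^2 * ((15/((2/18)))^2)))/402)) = 66905756821800/31337719063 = 2134.99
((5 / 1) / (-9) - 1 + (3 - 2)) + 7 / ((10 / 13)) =769 / 90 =8.54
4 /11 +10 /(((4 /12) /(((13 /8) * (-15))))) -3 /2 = -32225 /44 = -732.39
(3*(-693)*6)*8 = -99792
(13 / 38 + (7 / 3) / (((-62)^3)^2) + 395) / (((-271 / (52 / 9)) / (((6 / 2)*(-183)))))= 1015012172652850333 / 219348309766512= 4627.40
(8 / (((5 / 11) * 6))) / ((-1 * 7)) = -44 / 105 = -0.42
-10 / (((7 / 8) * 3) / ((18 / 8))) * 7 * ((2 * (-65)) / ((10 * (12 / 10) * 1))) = 650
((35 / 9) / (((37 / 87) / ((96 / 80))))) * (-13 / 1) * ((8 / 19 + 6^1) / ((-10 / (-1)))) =-321958 / 3515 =-91.60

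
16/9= 1.78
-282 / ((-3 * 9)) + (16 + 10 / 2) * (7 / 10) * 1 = 2263 / 90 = 25.14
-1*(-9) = 9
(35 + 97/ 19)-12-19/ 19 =515/ 19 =27.11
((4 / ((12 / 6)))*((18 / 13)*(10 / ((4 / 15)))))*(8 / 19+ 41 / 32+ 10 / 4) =1724625 / 3952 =436.39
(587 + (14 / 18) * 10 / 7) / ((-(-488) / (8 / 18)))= 5293 / 9882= 0.54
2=2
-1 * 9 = -9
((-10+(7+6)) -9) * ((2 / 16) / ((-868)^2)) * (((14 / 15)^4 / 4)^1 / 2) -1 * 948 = -491955120049 / 518940000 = -948.00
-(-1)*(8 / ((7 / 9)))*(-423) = -30456 / 7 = -4350.86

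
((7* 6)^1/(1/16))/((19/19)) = 672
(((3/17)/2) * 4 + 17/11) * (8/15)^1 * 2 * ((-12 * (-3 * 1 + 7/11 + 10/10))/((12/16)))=90880/2057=44.18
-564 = -564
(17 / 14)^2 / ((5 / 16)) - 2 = 2.72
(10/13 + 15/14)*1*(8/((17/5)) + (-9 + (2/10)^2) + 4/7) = -601526/54145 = -11.11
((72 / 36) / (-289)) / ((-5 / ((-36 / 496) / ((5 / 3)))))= -0.00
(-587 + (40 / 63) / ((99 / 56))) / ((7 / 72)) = -597368 / 99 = -6034.02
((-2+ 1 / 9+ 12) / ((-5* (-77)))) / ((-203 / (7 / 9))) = -13 / 129195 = -0.00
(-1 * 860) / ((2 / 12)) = -5160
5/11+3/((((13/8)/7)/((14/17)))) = 26977/2431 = 11.10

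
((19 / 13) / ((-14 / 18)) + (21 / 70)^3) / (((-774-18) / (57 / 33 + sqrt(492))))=355813 / 88088000 + 18727 * sqrt(123) / 4004000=0.06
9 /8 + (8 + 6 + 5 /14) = 867 /56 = 15.48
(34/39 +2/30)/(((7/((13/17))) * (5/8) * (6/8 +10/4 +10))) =1952/157675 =0.01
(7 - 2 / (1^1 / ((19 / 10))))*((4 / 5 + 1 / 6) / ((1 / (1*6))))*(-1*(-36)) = 16704 / 25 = 668.16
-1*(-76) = 76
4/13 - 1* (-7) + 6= 173/13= 13.31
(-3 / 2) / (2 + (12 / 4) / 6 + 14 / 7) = -1 / 3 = -0.33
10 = 10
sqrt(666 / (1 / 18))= 18 *sqrt(37)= 109.49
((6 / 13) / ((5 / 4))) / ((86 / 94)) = 1128 / 2795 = 0.40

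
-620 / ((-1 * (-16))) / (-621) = 155 / 2484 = 0.06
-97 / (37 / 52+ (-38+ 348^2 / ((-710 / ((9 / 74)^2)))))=2451358780 / 1006105561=2.44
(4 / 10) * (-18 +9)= -18 / 5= -3.60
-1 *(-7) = 7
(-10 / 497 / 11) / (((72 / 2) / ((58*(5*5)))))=-3625 / 49203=-0.07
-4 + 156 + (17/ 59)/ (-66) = 591871/ 3894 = 152.00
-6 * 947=-5682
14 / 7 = 2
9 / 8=1.12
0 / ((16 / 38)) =0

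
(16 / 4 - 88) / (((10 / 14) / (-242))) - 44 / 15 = 426844 / 15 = 28456.27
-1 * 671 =-671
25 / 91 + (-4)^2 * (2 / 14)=233 / 91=2.56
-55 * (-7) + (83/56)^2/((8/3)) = 9679547/25088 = 385.82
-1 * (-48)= 48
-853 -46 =-899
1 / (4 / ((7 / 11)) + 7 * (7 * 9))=7 / 3131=0.00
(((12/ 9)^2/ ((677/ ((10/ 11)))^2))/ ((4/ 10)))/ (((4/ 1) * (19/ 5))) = 5000/ 9483285339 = 0.00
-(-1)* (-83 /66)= -83 /66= -1.26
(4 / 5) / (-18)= -2 / 45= -0.04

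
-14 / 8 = -7 / 4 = -1.75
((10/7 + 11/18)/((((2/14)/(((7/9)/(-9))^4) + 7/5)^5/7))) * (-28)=-0.00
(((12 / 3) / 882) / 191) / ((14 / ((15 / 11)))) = 0.00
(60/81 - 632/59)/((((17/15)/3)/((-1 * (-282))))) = -7443.15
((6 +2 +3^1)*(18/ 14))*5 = 495/ 7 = 70.71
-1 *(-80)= 80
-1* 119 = -119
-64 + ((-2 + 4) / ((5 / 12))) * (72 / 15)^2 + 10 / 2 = 6449 / 125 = 51.59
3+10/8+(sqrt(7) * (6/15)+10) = 2 * sqrt(7)/5+57/4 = 15.31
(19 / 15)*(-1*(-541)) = 10279 / 15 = 685.27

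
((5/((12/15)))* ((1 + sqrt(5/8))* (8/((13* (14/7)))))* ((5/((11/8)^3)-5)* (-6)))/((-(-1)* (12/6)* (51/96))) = 189000* sqrt(10)/22627 + 756000/22627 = 59.83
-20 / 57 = -0.35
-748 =-748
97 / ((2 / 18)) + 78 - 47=904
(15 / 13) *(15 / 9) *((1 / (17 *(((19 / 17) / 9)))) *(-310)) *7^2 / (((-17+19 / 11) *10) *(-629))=-179025 / 1242904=-0.14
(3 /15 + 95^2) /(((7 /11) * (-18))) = -27577 /35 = -787.91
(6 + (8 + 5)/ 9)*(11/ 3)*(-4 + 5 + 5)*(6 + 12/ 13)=14740/ 13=1133.85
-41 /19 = -2.16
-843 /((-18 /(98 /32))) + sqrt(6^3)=6 * sqrt(6) + 13769 /96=158.12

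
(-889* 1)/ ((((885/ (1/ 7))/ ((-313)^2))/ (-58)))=721639654/ 885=815412.04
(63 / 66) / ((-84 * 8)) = -1 / 704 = -0.00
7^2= 49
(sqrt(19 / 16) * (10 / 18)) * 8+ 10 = 14.84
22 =22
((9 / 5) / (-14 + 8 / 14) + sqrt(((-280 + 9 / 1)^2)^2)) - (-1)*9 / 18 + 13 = 17261776 / 235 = 73454.37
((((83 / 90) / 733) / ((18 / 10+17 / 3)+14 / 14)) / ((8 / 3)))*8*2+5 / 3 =465704 / 279273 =1.67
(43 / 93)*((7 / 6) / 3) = 301 / 1674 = 0.18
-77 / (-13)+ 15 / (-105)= 526 / 91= 5.78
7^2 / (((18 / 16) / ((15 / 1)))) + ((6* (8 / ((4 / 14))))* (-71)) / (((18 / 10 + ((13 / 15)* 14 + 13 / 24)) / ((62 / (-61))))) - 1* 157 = 47111437 / 35319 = 1333.88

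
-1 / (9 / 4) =-4 / 9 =-0.44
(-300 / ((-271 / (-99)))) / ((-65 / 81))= 481140 / 3523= 136.57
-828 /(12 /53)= -3657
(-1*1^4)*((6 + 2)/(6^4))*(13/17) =-0.00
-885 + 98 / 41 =-36187 / 41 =-882.61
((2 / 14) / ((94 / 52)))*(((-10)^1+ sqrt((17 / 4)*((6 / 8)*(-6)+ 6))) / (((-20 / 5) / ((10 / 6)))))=325 / 987-65*sqrt(102) / 7896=0.25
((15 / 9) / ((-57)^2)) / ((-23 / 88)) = -440 / 224181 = -0.00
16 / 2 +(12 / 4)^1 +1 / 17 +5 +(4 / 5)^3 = 35213 / 2125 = 16.57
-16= -16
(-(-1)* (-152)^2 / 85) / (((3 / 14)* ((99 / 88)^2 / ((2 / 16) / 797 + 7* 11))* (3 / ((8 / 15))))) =3387769462784 / 246930525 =13719.52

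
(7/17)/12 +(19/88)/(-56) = 7655/251328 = 0.03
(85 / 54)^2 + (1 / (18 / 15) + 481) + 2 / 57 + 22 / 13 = 350070157 / 720252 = 486.04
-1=-1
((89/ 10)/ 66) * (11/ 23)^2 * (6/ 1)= 0.19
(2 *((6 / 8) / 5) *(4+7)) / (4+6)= 33 / 100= 0.33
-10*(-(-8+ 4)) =-40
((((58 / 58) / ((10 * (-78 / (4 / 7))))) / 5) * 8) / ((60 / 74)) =-0.00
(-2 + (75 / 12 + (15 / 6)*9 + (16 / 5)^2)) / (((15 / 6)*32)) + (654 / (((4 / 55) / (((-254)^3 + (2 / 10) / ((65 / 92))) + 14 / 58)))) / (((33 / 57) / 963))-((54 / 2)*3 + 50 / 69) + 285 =-51009282329235243143513 / 208104000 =-245114377086626.13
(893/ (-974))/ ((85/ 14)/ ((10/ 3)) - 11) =12502/ 125159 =0.10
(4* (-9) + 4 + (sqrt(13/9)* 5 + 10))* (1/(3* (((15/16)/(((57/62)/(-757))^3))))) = 905388/64616394942815 - 13718* sqrt(13)/12923278988563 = 0.00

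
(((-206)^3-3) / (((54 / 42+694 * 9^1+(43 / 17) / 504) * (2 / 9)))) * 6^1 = -2022297440184 / 53526787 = -37781.04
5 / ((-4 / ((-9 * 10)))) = 225 / 2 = 112.50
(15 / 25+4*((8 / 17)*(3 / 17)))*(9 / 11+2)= 41757 / 15895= 2.63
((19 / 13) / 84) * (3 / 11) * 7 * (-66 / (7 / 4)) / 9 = -38 / 273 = -0.14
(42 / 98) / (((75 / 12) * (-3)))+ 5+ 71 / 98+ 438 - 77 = 898419 / 2450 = 366.70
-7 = -7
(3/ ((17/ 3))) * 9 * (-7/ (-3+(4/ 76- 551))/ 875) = 1539/ 22365625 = 0.00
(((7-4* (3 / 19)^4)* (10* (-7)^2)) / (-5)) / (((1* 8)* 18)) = -44684227 / 9383112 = -4.76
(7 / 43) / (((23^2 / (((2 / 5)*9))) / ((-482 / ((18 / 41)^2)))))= -2835847 / 1023615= -2.77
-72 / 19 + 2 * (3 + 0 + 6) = 270 / 19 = 14.21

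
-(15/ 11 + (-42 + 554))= -5647/ 11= -513.36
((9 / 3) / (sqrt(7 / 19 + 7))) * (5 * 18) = 27 * sqrt(665) / 7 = 99.47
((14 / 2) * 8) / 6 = 28 / 3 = 9.33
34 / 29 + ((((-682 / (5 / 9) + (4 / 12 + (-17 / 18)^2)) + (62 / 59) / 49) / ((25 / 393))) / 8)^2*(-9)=-16417157377099077976202141 / 314122599504000000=-52263534.69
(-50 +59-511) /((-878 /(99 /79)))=24849 /34681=0.72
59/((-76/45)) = -2655/76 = -34.93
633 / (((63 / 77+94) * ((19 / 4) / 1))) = 27852 / 19817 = 1.41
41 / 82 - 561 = -1121 / 2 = -560.50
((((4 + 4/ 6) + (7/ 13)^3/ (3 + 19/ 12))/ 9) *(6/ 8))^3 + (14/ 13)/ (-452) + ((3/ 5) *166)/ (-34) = -56762263685812376778161/ 19766196998412374367000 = -2.87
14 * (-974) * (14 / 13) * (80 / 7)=-2181760 / 13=-167827.69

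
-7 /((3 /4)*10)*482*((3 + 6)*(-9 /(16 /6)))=136647 /10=13664.70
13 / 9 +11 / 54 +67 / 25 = 5843 / 1350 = 4.33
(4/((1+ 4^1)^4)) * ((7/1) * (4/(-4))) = -28/625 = -0.04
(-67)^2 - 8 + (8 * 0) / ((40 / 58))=4481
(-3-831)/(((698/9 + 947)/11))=-82566/9221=-8.95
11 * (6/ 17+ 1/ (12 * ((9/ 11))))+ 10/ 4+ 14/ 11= 177229/ 20196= 8.78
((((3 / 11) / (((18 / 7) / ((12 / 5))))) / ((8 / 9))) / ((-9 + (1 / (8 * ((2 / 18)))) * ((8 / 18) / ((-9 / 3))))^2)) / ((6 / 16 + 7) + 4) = 0.00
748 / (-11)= -68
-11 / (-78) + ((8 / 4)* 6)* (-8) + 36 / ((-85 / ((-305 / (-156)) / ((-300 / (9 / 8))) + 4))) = -51740513 / 530400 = -97.55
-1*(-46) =46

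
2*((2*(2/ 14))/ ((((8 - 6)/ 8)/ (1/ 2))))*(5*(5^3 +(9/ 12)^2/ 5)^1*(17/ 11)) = 170153/ 154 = 1104.89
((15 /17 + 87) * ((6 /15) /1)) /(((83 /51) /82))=8856 /5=1771.20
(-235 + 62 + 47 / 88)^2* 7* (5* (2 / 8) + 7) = 1717744.29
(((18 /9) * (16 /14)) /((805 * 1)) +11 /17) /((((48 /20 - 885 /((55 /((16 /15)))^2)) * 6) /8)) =0.42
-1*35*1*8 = -280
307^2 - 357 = 93892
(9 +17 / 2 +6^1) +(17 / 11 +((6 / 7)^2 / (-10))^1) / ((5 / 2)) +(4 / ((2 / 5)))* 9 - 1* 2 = 3020793 / 26950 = 112.09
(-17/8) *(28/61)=-119/122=-0.98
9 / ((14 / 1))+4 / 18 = 109 / 126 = 0.87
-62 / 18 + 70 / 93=-751 / 279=-2.69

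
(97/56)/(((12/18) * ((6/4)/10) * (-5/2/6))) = -291/7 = -41.57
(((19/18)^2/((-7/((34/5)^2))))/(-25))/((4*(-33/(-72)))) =208658/1299375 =0.16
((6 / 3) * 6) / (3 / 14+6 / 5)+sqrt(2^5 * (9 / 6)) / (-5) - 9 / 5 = 1103 / 165 - 4 * sqrt(3) / 5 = 5.30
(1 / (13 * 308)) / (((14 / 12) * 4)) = 3 / 56056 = 0.00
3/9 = 1/3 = 0.33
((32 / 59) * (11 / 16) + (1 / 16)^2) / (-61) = -5691 / 921344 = -0.01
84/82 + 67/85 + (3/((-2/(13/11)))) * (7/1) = -812431/76670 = -10.60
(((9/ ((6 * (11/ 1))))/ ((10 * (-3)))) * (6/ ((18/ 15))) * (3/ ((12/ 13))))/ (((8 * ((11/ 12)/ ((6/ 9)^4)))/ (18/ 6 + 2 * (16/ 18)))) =-559/ 58806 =-0.01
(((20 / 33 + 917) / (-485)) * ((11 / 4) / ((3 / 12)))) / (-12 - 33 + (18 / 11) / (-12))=666182 / 1444815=0.46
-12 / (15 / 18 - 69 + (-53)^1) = 72 / 727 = 0.10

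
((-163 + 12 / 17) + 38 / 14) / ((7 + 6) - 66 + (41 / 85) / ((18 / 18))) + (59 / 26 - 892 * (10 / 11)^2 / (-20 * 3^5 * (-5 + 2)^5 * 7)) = 855855231083 / 161246757672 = 5.31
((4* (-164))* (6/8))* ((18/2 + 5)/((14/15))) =-7380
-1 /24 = -0.04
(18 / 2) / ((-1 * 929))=-9 / 929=-0.01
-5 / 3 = -1.67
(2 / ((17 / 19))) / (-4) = -0.56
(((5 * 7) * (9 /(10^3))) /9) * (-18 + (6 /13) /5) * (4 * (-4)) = 16296 /1625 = 10.03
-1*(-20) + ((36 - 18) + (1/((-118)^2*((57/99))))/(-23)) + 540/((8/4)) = 1874114671/6084788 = 308.00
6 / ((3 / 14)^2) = 392 / 3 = 130.67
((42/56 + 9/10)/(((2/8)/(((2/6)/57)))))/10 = 11/2850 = 0.00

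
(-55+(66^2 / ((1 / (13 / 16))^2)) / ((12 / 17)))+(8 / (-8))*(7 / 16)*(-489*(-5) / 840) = 1028493 / 256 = 4017.55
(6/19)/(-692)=-3/6574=-0.00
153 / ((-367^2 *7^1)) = -0.00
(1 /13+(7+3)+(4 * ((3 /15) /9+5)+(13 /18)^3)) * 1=30.54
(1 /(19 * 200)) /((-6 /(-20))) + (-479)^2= 261562741 /1140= 229441.00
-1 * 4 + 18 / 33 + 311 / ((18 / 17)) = 57473 / 198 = 290.27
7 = 7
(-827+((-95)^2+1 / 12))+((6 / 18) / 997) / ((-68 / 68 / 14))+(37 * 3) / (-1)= 96753809 / 11964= 8087.08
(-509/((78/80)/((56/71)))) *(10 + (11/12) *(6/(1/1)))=-17672480/2769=-6382.26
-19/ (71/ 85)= -1615/ 71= -22.75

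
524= 524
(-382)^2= 145924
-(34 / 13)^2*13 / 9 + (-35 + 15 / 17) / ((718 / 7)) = -7292578 / 714051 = -10.21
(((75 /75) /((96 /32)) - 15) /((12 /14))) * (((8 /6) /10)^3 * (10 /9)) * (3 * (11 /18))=-13552 /164025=-0.08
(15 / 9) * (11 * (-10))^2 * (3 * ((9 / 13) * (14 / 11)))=693000 / 13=53307.69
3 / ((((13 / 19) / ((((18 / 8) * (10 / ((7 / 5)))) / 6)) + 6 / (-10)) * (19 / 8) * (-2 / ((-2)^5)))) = -58.66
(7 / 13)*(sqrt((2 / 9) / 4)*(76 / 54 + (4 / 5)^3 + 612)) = 77.92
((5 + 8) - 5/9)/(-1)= -112/9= -12.44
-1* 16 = -16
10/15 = 2/3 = 0.67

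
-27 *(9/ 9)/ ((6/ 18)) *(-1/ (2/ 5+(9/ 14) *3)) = 5670/ 163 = 34.79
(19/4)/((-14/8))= -19/7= -2.71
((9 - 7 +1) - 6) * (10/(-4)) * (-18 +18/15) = -126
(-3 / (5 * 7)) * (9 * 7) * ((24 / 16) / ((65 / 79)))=-6399 / 650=-9.84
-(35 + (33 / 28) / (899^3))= -712041245053 / 20344035572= -35.00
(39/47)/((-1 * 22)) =-39/1034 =-0.04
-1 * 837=-837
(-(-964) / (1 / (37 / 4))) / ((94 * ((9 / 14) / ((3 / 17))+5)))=10.98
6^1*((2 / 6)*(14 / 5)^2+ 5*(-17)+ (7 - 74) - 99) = -37258 / 25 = -1490.32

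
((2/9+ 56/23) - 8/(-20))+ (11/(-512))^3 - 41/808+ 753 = 10607108071682987/14030450196480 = 756.01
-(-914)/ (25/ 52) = 47528/ 25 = 1901.12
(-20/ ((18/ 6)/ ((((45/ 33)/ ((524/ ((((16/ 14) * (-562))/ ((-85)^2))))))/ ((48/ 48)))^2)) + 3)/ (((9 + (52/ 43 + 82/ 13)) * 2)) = 71256213812388657/ 784625760735756170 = 0.09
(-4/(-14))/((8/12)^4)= 81/56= 1.45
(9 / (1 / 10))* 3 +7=277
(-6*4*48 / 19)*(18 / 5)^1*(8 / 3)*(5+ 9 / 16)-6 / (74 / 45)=-11393433 / 3515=-3241.37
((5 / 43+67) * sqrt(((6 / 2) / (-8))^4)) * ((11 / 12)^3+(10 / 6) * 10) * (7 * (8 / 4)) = 101451077 / 44032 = 2304.03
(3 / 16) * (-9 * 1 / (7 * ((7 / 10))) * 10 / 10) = -135 / 392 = -0.34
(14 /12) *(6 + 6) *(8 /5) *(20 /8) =56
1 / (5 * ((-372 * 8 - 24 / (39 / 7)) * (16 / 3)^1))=-39 / 3099520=-0.00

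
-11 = -11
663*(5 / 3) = 1105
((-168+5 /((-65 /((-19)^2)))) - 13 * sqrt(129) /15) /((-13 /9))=3 * sqrt(129) /5+22905 /169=142.35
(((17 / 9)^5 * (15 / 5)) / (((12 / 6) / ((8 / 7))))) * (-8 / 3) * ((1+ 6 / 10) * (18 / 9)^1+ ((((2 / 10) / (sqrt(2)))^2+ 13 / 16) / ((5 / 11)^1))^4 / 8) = -506.35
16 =16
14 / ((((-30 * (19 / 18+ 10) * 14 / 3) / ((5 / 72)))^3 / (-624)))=39 / 49427116928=0.00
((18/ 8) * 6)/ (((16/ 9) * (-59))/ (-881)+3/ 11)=2354913/ 68342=34.46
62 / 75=0.83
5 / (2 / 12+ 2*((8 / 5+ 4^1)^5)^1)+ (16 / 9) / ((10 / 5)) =1653064078 / 1858747869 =0.89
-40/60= -2/3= -0.67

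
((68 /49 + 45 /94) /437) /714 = 8597 /1437154908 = 0.00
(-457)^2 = 208849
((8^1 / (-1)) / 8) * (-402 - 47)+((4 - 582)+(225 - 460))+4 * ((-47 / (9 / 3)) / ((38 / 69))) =-9078 / 19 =-477.79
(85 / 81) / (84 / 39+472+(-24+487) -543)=1105 / 415044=0.00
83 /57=1.46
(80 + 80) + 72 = 232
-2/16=-1/8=-0.12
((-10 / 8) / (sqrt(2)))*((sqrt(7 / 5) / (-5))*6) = 3*sqrt(70) / 20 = 1.25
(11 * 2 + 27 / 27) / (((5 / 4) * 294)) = 46 / 735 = 0.06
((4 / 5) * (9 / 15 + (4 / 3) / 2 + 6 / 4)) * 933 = 51626 / 25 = 2065.04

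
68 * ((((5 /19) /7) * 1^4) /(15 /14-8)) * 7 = -4760 /1843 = -2.58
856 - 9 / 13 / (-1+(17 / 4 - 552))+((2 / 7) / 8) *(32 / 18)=1538951888 / 1797705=856.06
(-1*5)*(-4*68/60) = 68/3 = 22.67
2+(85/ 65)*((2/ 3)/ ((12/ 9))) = 69/ 26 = 2.65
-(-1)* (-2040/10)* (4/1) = -816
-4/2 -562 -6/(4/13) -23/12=-7025/12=-585.42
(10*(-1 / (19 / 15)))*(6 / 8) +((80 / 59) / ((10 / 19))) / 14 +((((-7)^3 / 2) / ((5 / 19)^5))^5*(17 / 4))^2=442815427837255017369923438977862965665788121356408077309606937252019144666996956675868035669967 / 11418887879699468612670898437500000000000000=38779207966871585268576180000000000000000000000000000.00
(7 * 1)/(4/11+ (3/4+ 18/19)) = 5852/1723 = 3.40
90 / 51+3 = 4.76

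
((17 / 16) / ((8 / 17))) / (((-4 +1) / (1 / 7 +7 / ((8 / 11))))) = -158083 / 21504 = -7.35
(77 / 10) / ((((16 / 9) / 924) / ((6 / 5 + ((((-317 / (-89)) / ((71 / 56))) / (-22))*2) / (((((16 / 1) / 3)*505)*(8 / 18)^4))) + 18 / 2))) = 40811.44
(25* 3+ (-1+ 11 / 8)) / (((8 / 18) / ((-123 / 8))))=-667521 / 256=-2607.50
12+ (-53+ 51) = 10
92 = 92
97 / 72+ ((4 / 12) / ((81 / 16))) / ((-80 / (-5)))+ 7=16235 / 1944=8.35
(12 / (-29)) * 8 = -96 / 29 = -3.31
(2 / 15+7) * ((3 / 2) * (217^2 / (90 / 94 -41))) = -236810581 / 18820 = -12582.92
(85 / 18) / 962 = 85 / 17316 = 0.00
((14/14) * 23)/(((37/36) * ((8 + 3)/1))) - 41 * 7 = -115981/407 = -284.97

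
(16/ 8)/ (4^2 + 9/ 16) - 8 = -2088/ 265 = -7.88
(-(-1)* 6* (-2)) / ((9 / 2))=-8 / 3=-2.67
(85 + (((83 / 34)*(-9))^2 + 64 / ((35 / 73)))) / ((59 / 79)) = 2241249513 / 2387140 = 938.88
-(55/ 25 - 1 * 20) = 89/ 5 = 17.80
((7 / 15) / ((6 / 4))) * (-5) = -14 / 9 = -1.56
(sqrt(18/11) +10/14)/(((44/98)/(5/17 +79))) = 23590/187 +99078 * sqrt(22)/2057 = 352.07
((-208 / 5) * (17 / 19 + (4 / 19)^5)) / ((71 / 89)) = -41031496272 / 879015145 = -46.68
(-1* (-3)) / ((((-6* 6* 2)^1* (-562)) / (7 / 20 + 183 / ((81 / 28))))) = 34349 / 7283520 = 0.00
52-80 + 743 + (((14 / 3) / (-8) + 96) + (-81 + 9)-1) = 8849 / 12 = 737.42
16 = 16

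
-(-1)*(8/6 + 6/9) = 2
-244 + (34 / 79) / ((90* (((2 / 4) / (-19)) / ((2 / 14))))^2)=-1912648826 / 7838775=-244.00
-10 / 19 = -0.53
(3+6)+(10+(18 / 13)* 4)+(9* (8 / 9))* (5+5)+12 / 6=1385 / 13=106.54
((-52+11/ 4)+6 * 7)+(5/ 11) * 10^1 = -2.70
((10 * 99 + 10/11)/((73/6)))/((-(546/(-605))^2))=-181348750/1813539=-100.00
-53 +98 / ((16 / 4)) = -57 / 2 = -28.50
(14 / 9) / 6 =7 / 27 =0.26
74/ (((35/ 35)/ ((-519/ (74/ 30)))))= -15570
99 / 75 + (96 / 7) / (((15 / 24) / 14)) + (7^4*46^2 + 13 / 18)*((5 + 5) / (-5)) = -10160724.92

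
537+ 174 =711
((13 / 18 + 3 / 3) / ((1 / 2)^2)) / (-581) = -0.01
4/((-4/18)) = -18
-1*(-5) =5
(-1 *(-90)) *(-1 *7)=-630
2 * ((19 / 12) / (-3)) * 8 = -76 / 9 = -8.44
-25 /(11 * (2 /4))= -50 /11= -4.55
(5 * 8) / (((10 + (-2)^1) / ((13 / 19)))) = 65 / 19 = 3.42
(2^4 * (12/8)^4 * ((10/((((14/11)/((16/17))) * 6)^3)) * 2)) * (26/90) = 4429568/5055477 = 0.88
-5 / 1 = -5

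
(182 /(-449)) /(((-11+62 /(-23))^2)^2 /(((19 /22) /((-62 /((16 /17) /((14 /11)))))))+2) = 1935380356 /16307859347531341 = 0.00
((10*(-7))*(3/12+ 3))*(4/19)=-910/19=-47.89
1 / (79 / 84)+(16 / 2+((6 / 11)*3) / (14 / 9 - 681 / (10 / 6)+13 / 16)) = 2302603772 / 254171203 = 9.06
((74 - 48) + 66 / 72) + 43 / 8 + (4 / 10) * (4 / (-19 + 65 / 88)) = 6210229 / 192840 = 32.20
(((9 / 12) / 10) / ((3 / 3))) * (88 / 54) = 11 / 90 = 0.12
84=84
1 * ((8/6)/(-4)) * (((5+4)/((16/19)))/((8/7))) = -399/128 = -3.12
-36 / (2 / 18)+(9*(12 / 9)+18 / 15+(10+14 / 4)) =-2973 / 10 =-297.30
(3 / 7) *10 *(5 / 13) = 150 / 91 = 1.65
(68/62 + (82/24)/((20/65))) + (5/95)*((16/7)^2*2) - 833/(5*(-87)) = 2945962753/200872560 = 14.67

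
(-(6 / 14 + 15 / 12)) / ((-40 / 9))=423 / 1120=0.38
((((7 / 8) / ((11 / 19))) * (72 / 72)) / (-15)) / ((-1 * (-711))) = -133 / 938520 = -0.00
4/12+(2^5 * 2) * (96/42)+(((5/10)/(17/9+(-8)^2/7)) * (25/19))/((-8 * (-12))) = 520427101/3549504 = 146.62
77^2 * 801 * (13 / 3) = 20579559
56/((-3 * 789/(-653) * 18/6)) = 36568/7101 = 5.15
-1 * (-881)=881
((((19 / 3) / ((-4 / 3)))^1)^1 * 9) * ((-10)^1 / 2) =855 / 4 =213.75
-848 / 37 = -22.92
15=15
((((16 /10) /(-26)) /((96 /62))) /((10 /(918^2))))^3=-37571398479.60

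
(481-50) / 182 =431 / 182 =2.37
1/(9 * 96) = 1/864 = 0.00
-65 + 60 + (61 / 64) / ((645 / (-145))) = -43049 / 8256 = -5.21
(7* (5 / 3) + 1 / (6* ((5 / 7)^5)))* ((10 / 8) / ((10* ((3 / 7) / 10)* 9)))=183211 / 45000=4.07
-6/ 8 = -3/ 4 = -0.75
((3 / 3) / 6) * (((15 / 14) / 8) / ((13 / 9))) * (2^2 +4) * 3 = 135 / 364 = 0.37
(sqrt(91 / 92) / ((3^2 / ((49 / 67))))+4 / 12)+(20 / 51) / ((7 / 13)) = 49 * sqrt(2093) / 27738+379 / 357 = 1.14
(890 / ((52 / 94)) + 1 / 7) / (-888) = -24403 / 13468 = -1.81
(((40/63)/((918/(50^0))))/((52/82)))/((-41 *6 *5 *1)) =-1/1127763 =-0.00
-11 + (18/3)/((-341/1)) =-3757/341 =-11.02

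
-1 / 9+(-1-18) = -172 / 9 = -19.11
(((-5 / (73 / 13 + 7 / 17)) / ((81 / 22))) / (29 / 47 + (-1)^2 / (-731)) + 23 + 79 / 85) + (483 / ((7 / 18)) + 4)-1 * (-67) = 129634078743613 / 96990592320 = 1336.56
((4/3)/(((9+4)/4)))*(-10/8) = -20/39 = -0.51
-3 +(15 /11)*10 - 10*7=-653 /11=-59.36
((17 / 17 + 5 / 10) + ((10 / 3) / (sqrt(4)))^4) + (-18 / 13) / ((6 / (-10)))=11.52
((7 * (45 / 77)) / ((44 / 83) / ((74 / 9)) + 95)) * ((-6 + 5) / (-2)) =138195 / 6422746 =0.02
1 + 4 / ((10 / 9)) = 23 / 5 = 4.60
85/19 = 4.47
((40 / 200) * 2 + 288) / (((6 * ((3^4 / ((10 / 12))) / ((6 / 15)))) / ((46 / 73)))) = 33166 / 266085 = 0.12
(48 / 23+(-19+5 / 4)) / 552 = -1441 / 50784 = -0.03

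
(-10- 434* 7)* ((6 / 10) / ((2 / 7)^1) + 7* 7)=-778764 / 5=-155752.80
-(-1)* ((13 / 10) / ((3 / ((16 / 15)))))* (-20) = -416 / 45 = -9.24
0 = 0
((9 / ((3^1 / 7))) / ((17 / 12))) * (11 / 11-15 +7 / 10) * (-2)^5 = 6308.89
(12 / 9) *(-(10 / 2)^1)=-6.67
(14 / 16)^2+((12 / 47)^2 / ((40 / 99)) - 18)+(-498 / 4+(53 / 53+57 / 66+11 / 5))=-1069229081 / 7775680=-137.51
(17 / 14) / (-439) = -17 / 6146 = -0.00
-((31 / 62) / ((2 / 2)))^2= -1 / 4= -0.25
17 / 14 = 1.21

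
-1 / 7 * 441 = -63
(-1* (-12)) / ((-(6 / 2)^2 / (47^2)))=-8836 / 3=-2945.33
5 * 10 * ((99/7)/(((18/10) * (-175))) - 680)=-34002.24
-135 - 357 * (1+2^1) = -1206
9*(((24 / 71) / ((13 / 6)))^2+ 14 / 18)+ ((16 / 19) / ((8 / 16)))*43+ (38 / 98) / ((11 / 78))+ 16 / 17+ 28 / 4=13397712993180 / 148318283113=90.33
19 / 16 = 1.19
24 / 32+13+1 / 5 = 279 / 20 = 13.95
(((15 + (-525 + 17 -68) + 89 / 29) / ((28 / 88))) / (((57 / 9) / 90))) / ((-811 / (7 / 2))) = 48054600 / 446861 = 107.54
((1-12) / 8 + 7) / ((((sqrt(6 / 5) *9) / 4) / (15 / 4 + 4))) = 17.69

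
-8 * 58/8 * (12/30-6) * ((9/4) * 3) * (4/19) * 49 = 2148552/95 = 22616.34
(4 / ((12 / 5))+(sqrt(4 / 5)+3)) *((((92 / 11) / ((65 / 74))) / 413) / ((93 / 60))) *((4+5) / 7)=0.11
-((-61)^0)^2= -1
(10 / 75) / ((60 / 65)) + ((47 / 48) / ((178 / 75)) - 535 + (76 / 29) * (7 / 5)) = -1972695953 / 3716640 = -530.77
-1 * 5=-5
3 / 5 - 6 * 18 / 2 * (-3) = 813 / 5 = 162.60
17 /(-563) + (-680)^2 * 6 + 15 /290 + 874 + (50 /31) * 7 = 2809349163769 /1012274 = 2775285.31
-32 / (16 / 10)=-20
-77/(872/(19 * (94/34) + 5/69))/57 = -0.08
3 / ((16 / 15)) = 45 / 16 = 2.81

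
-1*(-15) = 15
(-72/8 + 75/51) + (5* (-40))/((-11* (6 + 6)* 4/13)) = -2923/1122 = -2.61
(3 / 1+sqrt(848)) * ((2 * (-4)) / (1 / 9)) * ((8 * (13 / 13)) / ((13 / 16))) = -36864 * sqrt(53) / 13 -27648 / 13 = -22770.92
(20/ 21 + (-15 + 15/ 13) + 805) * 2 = 432490/ 273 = 1584.21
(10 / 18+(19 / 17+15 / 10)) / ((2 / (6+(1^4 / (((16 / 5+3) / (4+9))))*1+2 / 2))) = 45637 / 3162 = 14.43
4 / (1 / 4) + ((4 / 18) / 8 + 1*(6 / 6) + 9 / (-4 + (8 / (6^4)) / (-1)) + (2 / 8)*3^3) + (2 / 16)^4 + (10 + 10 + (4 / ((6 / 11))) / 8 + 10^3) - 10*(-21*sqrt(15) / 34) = 105*sqrt(15) / 17 + 24940296913 / 23924736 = 1066.37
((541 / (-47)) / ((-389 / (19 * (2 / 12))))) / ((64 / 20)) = 51395 / 1755168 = 0.03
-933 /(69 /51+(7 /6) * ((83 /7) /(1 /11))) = -95166 /15659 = -6.08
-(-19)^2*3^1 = -1083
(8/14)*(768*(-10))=-30720/7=-4388.57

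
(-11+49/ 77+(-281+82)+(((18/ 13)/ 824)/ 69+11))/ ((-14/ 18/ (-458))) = -553988933163/ 4742738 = -116807.83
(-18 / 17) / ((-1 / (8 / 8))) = 18 / 17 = 1.06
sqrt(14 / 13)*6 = 6*sqrt(182) / 13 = 6.23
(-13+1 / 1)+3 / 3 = -11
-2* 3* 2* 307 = -3684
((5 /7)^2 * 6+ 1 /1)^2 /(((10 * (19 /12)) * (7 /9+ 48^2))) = 2138454 /4731374585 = 0.00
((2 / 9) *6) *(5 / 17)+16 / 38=788 / 969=0.81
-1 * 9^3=-729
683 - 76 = 607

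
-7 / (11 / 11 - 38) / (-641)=-7 / 23717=-0.00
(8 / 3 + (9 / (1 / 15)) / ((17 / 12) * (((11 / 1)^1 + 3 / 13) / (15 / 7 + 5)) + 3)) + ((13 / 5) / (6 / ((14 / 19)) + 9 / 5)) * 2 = 29.01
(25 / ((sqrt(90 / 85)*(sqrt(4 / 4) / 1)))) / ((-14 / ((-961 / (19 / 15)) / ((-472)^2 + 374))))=120125*sqrt(34) / 118720056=0.01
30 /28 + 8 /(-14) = 1 /2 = 0.50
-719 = -719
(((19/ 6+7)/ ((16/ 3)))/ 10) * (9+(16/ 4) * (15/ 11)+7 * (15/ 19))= 15921/ 4180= 3.81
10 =10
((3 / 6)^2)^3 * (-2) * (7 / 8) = -7 / 256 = -0.03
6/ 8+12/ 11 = 81/ 44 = 1.84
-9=-9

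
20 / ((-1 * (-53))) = 20 / 53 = 0.38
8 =8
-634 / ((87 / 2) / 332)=-420976 / 87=-4838.80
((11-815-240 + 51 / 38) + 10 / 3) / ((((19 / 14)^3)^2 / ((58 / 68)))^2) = -706152464198525851136 / 36459936661776870153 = -19.37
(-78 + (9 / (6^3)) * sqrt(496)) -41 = -118.07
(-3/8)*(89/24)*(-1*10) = 445/32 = 13.91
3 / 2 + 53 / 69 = 313 / 138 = 2.27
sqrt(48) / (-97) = -4 * sqrt(3) / 97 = -0.07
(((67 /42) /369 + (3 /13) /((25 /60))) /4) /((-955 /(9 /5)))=-562283 /2137863000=-0.00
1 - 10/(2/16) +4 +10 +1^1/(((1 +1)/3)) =-127/2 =-63.50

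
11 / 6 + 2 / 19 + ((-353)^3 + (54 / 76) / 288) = -160464485015 / 3648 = -43986975.06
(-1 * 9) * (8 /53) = -72 /53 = -1.36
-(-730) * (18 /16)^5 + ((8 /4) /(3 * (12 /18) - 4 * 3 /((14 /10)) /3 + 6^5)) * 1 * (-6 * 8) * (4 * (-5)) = 195542919995 /148619264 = 1315.73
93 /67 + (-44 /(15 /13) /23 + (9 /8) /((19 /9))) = 923987 /3513480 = 0.26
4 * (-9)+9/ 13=-35.31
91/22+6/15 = 4.54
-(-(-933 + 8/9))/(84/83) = -696287/756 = -921.01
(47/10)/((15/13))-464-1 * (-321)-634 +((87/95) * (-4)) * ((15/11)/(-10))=-24215591/31350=-772.43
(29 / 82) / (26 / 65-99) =-5 / 1394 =-0.00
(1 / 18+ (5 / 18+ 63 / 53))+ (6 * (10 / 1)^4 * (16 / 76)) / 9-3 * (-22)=1481328 / 1007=1471.03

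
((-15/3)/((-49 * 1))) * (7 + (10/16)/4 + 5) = 1945/1568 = 1.24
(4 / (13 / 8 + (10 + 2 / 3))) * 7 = 672 / 295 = 2.28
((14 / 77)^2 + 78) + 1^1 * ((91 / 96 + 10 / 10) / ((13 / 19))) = 12213529 / 151008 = 80.88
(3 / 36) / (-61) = -1 / 732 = -0.00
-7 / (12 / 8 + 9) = -0.67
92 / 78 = 46 / 39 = 1.18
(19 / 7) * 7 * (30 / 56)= 285 / 28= 10.18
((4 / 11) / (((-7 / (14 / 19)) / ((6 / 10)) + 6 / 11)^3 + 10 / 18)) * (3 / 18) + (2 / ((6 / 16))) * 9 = 49300015008 / 1027084009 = 48.00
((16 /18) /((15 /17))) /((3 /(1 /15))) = 136 /6075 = 0.02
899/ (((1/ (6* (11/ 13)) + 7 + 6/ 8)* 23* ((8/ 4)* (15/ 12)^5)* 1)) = 60758016/ 75396875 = 0.81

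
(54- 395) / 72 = -341 / 72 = -4.74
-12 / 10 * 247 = -1482 / 5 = -296.40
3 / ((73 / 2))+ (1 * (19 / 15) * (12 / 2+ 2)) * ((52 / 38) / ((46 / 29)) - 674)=-6821.04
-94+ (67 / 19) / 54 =-96377 / 1026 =-93.93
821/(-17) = -821/17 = -48.29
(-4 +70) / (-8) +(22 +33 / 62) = 1771 / 124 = 14.28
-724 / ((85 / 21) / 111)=-1687644 / 85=-19854.64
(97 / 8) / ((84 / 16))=97 / 42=2.31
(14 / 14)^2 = 1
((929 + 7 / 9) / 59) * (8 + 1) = 8368 / 59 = 141.83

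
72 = 72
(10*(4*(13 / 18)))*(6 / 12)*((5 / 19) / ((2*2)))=325 / 342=0.95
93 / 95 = 0.98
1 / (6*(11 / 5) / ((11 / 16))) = 5 / 96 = 0.05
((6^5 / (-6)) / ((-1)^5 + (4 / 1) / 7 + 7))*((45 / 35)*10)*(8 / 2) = -233280 / 23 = -10142.61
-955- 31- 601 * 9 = -6395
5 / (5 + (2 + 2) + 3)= 5 / 12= 0.42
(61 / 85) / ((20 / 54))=1647 / 850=1.94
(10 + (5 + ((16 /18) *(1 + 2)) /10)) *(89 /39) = 20381 /585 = 34.84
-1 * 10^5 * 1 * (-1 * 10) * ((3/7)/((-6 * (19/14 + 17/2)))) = -500000/69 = -7246.38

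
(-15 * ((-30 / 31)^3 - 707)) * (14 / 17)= 8744.73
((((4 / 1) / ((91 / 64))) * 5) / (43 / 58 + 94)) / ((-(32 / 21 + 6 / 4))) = -89088 / 1814449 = -0.05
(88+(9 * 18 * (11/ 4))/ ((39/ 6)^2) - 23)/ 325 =12767/ 54925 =0.23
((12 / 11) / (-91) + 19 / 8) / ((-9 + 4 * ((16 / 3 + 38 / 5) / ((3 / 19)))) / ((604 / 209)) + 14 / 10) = 128581785 / 6075875806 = 0.02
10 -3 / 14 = 137 / 14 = 9.79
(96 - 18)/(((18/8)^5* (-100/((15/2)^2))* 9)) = -1664/19683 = -0.08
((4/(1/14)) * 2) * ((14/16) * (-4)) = -392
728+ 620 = 1348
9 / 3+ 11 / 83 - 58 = -4554 / 83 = -54.87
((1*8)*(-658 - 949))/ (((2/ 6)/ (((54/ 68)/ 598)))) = -51.22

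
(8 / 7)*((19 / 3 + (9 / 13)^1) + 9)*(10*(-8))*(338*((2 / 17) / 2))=-29131.65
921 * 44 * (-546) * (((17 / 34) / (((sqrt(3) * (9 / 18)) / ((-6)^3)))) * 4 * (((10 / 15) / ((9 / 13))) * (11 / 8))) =8437420992 * sqrt(3) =14614041842.99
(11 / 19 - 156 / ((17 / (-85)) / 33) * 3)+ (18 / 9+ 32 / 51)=74829287 / 969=77223.21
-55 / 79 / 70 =-11 / 1106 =-0.01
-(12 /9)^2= -16 /9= -1.78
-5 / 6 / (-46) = 5 / 276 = 0.02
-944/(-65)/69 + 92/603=327284/901485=0.36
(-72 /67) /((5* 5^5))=-72 /1046875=-0.00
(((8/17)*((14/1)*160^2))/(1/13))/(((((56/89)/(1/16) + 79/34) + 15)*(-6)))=-663470080/49731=-13341.18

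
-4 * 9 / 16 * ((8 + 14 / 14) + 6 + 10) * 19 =-4275 / 4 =-1068.75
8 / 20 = 0.40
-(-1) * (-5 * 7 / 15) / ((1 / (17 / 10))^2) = -2023 / 300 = -6.74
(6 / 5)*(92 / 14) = 276 / 35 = 7.89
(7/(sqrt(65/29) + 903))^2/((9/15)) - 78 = -65422918438972457/838756441598424 - 2138605*sqrt(1885)/279585480532808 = -78.00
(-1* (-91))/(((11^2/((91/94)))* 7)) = 1183/11374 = 0.10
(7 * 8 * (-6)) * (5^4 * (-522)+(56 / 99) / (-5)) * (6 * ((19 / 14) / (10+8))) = 49590017.20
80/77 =1.04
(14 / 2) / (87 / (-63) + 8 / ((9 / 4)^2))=3969 / 113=35.12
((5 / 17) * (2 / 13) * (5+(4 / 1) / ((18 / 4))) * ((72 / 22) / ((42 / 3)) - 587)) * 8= -191567440 / 153153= -1250.82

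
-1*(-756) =756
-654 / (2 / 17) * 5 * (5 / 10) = -27795 / 2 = -13897.50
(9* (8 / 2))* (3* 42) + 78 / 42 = 31765 / 7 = 4537.86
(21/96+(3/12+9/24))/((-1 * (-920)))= 27/29440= 0.00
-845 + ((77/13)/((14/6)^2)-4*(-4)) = -75340/91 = -827.91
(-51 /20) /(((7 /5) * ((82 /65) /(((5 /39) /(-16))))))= 425 /36736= 0.01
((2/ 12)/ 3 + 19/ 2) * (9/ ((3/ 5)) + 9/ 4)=989/ 6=164.83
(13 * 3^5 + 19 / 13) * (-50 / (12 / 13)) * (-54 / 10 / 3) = 308145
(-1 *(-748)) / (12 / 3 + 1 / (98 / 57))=73304 / 449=163.26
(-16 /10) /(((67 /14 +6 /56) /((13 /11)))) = -2912 /7535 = -0.39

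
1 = 1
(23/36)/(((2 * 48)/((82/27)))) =943/46656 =0.02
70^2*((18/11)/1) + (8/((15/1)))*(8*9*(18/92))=10152504/1265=8025.69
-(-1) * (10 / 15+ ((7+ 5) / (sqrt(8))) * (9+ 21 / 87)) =2 / 3+ 804 * sqrt(2) / 29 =39.87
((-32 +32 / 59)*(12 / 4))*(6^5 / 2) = -21648384 / 59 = -366921.76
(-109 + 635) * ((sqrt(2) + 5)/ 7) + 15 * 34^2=526 * sqrt(2)/ 7 + 124010/ 7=17821.98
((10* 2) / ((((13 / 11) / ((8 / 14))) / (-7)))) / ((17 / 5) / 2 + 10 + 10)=-8800 / 2821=-3.12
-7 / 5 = -1.40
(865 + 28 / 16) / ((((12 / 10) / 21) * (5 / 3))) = 72807 / 8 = 9100.88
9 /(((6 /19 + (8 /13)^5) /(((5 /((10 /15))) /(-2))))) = -190473309 /2280280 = -83.53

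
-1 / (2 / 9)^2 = -20.25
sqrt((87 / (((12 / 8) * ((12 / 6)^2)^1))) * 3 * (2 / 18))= sqrt(174) / 6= 2.20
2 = 2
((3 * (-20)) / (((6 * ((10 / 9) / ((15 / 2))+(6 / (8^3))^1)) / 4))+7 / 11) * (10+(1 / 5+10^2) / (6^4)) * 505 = -1333829715103 / 1050192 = -1270081.77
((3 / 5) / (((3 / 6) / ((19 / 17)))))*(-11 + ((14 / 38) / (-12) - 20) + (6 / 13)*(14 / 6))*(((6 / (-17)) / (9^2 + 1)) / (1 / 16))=2130792 / 770185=2.77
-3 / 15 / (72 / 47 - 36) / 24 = 47 / 194400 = 0.00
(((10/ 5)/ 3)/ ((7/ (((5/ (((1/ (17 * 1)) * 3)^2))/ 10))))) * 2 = 578/ 189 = 3.06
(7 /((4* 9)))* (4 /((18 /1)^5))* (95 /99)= 665 /1683605088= 0.00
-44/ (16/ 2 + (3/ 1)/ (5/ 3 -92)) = -5.52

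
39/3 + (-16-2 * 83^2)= -13781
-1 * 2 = -2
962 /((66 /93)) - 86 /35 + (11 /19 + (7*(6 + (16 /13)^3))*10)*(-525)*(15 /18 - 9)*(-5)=-379679126247271 /32142110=-11812514.06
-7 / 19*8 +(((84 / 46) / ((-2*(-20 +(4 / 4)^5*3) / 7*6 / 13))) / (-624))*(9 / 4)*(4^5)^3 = -23429404040 / 7429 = -3153776.29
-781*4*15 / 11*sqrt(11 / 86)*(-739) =1574070*sqrt(946) / 43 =1125903.46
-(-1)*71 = 71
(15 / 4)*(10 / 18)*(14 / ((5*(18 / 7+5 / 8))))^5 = 74049191673856 / 68912248837125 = 1.07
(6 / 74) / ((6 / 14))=7 / 37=0.19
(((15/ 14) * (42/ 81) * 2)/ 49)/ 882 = 5/ 194481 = 0.00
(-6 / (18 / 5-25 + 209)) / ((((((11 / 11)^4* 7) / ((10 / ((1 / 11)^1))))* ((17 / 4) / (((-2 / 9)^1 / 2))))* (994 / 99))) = 36300 / 27738067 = 0.00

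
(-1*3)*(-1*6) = 18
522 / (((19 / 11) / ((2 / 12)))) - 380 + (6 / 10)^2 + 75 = -120779 / 475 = -254.27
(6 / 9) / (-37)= -2 / 111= -0.02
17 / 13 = 1.31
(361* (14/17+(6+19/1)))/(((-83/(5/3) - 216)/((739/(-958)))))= 585579905/21644094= 27.05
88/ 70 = 44/ 35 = 1.26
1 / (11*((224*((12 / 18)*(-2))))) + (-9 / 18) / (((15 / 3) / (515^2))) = -261405763 / 9856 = -26522.50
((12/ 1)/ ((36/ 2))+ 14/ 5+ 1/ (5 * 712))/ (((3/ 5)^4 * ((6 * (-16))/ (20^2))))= -115709375/ 1038096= -111.46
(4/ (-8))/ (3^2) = -1/ 18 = -0.06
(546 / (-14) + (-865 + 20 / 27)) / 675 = -24388 / 18225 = -1.34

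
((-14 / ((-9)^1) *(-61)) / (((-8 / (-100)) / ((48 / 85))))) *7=-239120 / 51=-4688.63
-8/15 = -0.53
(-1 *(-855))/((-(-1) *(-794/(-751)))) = 642105/794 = 808.70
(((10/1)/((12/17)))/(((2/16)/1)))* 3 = 340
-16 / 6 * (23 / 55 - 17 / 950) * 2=-33464 / 15675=-2.13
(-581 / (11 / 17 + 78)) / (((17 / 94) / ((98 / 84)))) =-27307 / 573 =-47.66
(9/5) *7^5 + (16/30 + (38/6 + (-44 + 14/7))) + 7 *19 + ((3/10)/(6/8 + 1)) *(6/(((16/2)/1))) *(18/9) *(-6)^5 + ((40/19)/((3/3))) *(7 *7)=28454.08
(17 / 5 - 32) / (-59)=143 / 295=0.48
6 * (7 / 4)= 21 / 2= 10.50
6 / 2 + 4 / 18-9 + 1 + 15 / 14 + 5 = 163 / 126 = 1.29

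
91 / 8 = 11.38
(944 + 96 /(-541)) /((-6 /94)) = -23998576 /1623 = -14786.55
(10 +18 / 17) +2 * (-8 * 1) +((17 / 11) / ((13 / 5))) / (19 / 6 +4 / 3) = -4.81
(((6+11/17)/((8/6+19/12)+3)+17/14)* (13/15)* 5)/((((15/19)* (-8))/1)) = -9757241/6083280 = -1.60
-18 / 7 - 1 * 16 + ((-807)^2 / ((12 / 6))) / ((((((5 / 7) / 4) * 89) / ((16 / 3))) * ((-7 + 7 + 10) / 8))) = 1361255326 / 15575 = 87400.02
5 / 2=2.50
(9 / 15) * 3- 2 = -1 / 5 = -0.20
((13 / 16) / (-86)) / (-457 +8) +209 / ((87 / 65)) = 8393140171 / 53750688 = 156.15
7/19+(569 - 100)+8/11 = 98250/209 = 470.10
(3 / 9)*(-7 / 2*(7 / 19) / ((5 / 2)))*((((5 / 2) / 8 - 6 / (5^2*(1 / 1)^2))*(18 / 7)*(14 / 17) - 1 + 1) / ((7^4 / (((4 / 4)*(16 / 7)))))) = -348 / 13848625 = -0.00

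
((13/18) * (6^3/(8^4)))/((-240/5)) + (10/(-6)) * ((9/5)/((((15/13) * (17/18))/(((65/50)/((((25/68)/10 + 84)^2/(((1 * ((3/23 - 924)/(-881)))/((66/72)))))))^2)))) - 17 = -29513786859680460936849412710738417/1736024069837522932859616806912000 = -17.00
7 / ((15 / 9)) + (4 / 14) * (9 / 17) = 2589 / 595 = 4.35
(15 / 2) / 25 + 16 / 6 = 2.97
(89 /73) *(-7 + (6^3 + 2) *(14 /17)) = 261037 /1241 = 210.34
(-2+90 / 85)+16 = 256 / 17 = 15.06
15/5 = 3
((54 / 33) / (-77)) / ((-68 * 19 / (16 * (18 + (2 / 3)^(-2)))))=1458 / 273581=0.01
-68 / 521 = -0.13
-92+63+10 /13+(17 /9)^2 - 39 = -67037 /1053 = -63.66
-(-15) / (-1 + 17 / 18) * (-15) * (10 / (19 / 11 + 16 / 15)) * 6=40095000 / 461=86973.97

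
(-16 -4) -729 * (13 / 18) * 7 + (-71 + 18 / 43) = -324743 / 86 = -3776.08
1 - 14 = -13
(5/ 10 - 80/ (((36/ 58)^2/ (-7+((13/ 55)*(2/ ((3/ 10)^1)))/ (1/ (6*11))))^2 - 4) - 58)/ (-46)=99821500323/ 122447964604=0.82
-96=-96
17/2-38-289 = -318.50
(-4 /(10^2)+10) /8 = 249 /200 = 1.24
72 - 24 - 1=47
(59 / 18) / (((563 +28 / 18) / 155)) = 9145 / 10162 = 0.90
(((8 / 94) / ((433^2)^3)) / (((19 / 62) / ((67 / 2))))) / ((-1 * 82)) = -4154 / 241302984675517330597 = -0.00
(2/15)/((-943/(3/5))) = -2/23575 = -0.00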